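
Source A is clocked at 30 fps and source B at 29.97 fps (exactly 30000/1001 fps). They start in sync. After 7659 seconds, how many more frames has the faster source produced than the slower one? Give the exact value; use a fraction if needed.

229770/1001 frames

A emits 30 × 7659 = 229770 frames; B emits 30000/1001 × 7659 = 229770000/1001.
Difference = 229770/1001 frames (≈ 229.5405); B is behind A.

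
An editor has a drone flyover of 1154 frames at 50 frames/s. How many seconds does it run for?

23.08 seconds

Running time = 1154 / (50) = 23.08 s.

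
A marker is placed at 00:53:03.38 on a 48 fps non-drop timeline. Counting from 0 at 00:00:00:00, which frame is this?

152822

Total seconds to the label: (0 × 3600 + 53 × 60 + 3) = 3183.
Frame index = 3183 × 48 + 38 = 152822.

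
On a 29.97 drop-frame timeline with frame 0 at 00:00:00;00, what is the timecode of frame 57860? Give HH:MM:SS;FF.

00:32:10;18

Ten DF minutes hold 17982 frames, so frame 57860 lies in block 3 (frames 53946–71927) with 3914 frames into that block.
The block's first minute is 1800 frames and the rest 1798 each; 3914 frames reaches minute 2, so 3 × 18 + 2 × 2 = 58 labels have been skipped so far.
Adding those back, label number 57860 + 58 = 57918 at 30 labels/s is 1930 s + 18 f = 0 h 32 min 10 s frame 18, i.e. 00:32:10;18.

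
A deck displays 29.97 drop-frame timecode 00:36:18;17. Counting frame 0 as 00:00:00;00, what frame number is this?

65291

As if non-drop at 30 labels/s: (0 × 3600 + 36 × 60 + 18) × 30 + 17 = 65357.
Minute boundaries passed: 36; those not divisible by 10: 36 − 3 = 33; dropped labels = 2 × 33 = 66.
Actual frame index = 65357 − 66 = 65291.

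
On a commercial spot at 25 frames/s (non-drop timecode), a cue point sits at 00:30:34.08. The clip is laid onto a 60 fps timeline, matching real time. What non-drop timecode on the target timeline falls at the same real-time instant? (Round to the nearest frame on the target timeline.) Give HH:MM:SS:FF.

Source frame index: (0×3600 + 30×60 + 34) × 25 + 8 = 45858.
Real time: 45858 / (25) = 45858/25 s.
Target frame: (45858/25) × (60) = 550296/5 ≈ 110059.200 → 110059.
At 60 labels/s: frame 110059 → 00:30:34:19.

00:30:34:19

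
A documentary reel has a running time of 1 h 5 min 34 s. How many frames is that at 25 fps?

98350 frames

1 h 5 min 34 s = 3934 s.
Frames = 3934 × 25 = 98350.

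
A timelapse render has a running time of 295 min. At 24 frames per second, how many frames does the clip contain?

295 min = 17700 s.
Frames = 17700 × 24 = 424800.

424800 frames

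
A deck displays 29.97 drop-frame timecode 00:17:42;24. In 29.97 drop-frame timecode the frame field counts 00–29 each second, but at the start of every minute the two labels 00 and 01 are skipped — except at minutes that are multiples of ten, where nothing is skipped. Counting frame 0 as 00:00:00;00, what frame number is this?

Complete 10-minute blocks: 1, each 17982 frames → 17982.
Remaining 7 whole minutes in the current block: 1800 + 6 × 1798 = 12588 frames.
Within the current minute: 42 × 30 + 24 − 2 = 1282 (labels ;00/;01 skipped at this minute). Total = 17982 + 12588 + 1282 = 31852.

31852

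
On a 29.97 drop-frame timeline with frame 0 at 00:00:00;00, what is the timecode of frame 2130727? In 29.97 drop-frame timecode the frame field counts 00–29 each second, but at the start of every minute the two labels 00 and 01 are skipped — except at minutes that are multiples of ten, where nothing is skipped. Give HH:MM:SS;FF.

Ten DF minutes hold 17982 frames, so frame 2130727 lies in block 118 (frames 2121876–2139857) with 8851 frames into that block.
The block's first minute is 1800 frames and the rest 1798 each; 8851 frames reaches minute 4, so 118 × 18 + 4 × 2 = 2132 labels have been skipped so far.
Adding those back, label number 2130727 + 2132 = 2132859 at 30 labels/s is 71095 s + 9 f = 19 h 44 min 55 s frame 9, i.e. 19:44:55;09.

19:44:55;09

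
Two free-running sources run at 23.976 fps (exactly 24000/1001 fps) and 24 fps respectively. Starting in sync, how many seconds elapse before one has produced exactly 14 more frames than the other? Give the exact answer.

The gap grows by |24 − 24000/1001| = 24/1001 frames per second.
Time for a 14-frame gap: 14 ÷ (24/1001) = 7007/12 s.

7007/12 seconds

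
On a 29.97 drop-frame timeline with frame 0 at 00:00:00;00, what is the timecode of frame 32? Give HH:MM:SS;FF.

00:00:01;02

Ten DF minutes hold 17982 frames, so frame 32 lies in block 0 (frames 0–17981) with 32 frames into that block.
The block's first minute is 1800 frames and the rest 1798 each; 32 frames reaches minute 0, so 0 × 18 + 0 × 2 = 0 labels have been skipped so far.
Adding those back, label number 32 + 0 = 32 at 30 labels/s is 1 s + 2 f = 0 h 0 min 1 s frame 2, i.e. 00:00:01;02.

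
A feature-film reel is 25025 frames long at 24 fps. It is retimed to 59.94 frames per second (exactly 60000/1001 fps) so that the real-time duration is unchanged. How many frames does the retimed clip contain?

Target frames = source frames × (target rate / source rate) = 25025 × (60000/1001)/(24) = 25025 × 2500/1001 = 62500.

62500 frames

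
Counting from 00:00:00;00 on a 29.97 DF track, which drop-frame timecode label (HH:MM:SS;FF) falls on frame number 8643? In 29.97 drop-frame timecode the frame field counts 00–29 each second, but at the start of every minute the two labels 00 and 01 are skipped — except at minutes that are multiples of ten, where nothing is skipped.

00:04:48;11

Each 10-minute DF block holds 10 × 60 × 30 − 9 × 2 = 17982 frames. 8643 ÷ 17982 → 0 full blocks, remainder 8643.
Within the partial block the first minute is 1800 frames and each further minute 1798, so 4 further minute boundaries passed. Total skipped labels = 18 × 0 + 2 × 4 = 8.
Non-drop label index = 8643 + 8 = 8651; at 30 labels/s that is 00:04:48:11, i.e. DF 00:04:48;11.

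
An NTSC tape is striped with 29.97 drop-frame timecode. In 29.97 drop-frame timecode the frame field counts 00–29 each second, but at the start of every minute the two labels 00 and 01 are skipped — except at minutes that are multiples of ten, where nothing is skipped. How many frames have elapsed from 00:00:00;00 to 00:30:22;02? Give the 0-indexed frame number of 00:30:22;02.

54608

As if non-drop at 30 labels/s: (0 × 3600 + 30 × 60 + 22) × 30 + 2 = 54662.
Minute boundaries passed: 30; those not divisible by 10: 30 − 3 = 27; dropped labels = 2 × 27 = 54.
Actual frame index = 54662 − 54 = 54608.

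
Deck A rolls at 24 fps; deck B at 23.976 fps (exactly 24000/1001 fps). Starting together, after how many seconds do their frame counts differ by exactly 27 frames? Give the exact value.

1126.125 seconds

The gap grows by |24000/1001 − 24| = 24/1001 frames per second.
Time for a 27-frame gap: 27 ÷ (24/1001) = 1126.125 s.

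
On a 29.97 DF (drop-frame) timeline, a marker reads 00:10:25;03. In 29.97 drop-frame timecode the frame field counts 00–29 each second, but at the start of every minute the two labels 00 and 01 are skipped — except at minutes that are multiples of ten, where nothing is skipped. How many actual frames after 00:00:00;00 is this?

18735

Complete 10-minute blocks: 1, each 17982 frames → 17982.
Remaining 0 whole minutes in the current block: 0 frames.
Within the current minute: 25 × 30 + 3 = 753. Total = 17982 + 0 + 753 = 18735.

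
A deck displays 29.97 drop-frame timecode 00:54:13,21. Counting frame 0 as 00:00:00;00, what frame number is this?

Complete 10-minute blocks: 5, each 17982 frames → 89910.
Remaining 4 whole minutes in the current block: 1800 + 3 × 1798 = 7194 frames.
Within the current minute: 13 × 30 + 21 − 2 = 409 (labels ;00/;01 skipped at this minute). Total = 89910 + 7194 + 409 = 97513.

97513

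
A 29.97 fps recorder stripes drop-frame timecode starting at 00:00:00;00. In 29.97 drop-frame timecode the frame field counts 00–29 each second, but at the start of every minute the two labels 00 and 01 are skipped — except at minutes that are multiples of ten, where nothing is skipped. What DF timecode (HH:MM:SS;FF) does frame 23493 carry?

Ten DF minutes hold 17982 frames, so frame 23493 lies in block 1 (frames 17982–35963) with 5511 frames into that block.
The block's first minute is 1800 frames and the rest 1798 each; 5511 frames reaches minute 3, so 1 × 18 + 3 × 2 = 24 labels have been skipped so far.
Adding those back, label number 23493 + 24 = 23517 at 30 labels/s is 783 s + 27 f = 0 h 13 min 3 s frame 27, i.e. 00:13:03;27.

00:13:03;27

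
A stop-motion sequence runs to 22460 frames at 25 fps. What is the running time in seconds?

Running time = 22460 / (25) = 898.4 s.

898.4 seconds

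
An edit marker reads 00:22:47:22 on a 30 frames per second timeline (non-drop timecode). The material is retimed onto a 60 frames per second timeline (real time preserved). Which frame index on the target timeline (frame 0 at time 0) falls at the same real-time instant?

frame 82064

Source frame index: (0×3600 + 22×60 + 47) × 30 + 22 = 41032.
Real time: 41032 / (30) = 20516/15 s.
Target frame: (20516/15) × (60) = 82064.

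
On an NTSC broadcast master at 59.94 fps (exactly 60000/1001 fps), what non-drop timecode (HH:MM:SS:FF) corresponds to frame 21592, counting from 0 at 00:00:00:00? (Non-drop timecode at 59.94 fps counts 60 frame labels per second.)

00:05:59:52

21592 ÷ 60 = 359 full seconds, remainder 52 frames.
359 s = 0 h 5 min 59 s.
Timecode: 00:05:59:52.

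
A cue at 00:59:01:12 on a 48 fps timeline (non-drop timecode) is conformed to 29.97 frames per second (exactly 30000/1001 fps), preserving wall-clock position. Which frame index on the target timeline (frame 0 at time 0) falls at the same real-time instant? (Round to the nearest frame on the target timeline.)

frame 106131

Source frame index: (0×3600 + 59×60 + 1) × 48 + 12 = 169980.
Real time: 169980 / (48) = 14165/4 s.
Target frame: (14165/4) × (30000/1001) = 106237500/1001 ≈ 106131.369 → 106131.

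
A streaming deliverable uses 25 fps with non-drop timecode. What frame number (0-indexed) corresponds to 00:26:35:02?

39877

Total seconds to the label: (0 × 3600 + 26 × 60 + 35) = 1595.
Frame index = 1595 × 25 + 2 = 39877.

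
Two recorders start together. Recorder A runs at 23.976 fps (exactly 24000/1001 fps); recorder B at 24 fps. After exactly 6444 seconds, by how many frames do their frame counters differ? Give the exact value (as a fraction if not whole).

154656/1001 frames

A emits 24000/1001 × 6444 = 154656000/1001 frames; B emits 24 × 6444 = 154656.
Difference = 154656/1001 frames (≈ 154.5015); B is ahead of A.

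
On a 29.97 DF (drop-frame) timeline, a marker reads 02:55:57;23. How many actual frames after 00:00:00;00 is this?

As if non-drop at 30 labels/s: (2 × 3600 + 55 × 60 + 57) × 30 + 23 = 316733.
Minute boundaries passed: 175; those not divisible by 10: 175 − 17 = 158; dropped labels = 2 × 158 = 316.
Actual frame index = 316733 − 316 = 316417.

316417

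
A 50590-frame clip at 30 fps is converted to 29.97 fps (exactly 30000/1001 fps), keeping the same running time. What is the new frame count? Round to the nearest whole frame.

Frames at target rate = 50590 × (30000/1001) / (30) = 50590000/1001 ≈ 50539.461.
Nearest whole frame: 50539.

50539 frames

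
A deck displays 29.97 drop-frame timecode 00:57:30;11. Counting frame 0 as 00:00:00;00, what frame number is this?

Complete 10-minute blocks: 5, each 17982 frames → 89910.
Remaining 7 whole minutes in the current block: 1800 + 6 × 1798 = 12588 frames.
Within the current minute: 30 × 30 + 11 − 2 = 909 (labels ;00/;01 skipped at this minute). Total = 89910 + 12588 + 909 = 103407.

103407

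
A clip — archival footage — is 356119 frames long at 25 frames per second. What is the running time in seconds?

14244.76 seconds

Running time = 356119 / (25) = 14244.76 s.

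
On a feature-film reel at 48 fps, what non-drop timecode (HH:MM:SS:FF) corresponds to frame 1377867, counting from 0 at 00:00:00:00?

07:58:25:27

1377867 ÷ 48 = 28705 full seconds, remainder 27 frames.
28705 s = 7 h 58 min 25 s.
Timecode: 07:58:25:27.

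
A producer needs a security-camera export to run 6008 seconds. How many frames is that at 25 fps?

Frames = 6008 × 25 = 150200.

150200 frames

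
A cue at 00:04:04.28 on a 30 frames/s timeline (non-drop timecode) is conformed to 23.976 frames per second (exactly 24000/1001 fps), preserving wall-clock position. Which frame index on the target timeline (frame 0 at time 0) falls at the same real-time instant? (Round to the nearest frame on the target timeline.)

Source frame index: (0×3600 + 4×60 + 4) × 30 + 28 = 7348.
Real time: 7348 / (30) = 3674/15 s.
Target frame: (3674/15) × (24000/1001) = 534400/91 ≈ 5872.527 → 5873.

frame 5873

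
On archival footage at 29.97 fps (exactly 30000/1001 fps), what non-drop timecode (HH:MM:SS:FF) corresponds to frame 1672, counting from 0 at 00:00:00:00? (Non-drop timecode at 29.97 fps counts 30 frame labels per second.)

1672 ÷ 30 = 55 full seconds, remainder 22 frames.
55 s = 0 h 0 min 55 s.
Timecode: 00:00:55:22.

00:00:55:22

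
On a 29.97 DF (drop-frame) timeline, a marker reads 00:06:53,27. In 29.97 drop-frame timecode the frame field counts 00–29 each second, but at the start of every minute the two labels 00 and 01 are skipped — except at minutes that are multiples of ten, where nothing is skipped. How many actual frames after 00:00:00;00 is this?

As if non-drop at 30 labels/s: (0 × 3600 + 6 × 60 + 53) × 30 + 27 = 12417.
Minute boundaries passed: 6; those not divisible by 10: 6 − 0 = 6; dropped labels = 2 × 6 = 12.
Actual frame index = 12417 − 12 = 12405.

12405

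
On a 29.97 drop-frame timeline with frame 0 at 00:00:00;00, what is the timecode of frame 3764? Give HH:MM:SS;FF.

Each 10-minute DF block holds 10 × 60 × 30 − 9 × 2 = 17982 frames. 3764 ÷ 17982 → 0 full blocks, remainder 3764.
Within the partial block the first minute is 1800 frames and each further minute 1798, so 2 further minute boundaries passed. Total skipped labels = 18 × 0 + 2 × 2 = 4.
Non-drop label index = 3764 + 4 = 3768; at 30 labels/s that is 00:02:05:18, i.e. DF 00:02:05;18.

00:02:05;18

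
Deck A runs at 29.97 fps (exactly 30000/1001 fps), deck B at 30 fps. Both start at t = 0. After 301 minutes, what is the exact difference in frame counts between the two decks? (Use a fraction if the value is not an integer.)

77400/143 frames

301 min = 18060 s.
A emits 30000/1001 × 18060 = 77400000/143 frames; B emits 30 × 18060 = 541800.
Difference = 77400/143 frames (≈ 541.2587); B is ahead of A.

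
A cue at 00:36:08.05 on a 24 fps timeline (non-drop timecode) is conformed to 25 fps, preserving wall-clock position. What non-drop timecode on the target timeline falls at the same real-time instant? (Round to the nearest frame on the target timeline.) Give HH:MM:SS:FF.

00:36:08:05

Source frame index: (0×3600 + 36×60 + 8) × 24 + 5 = 52037.
Real time: 52037 / (24) = 52037/24 s.
Target frame: (52037/24) × (25) = 1300925/24 ≈ 54205.208 → 54205.
At 25 labels/s: frame 54205 → 00:36:08:05.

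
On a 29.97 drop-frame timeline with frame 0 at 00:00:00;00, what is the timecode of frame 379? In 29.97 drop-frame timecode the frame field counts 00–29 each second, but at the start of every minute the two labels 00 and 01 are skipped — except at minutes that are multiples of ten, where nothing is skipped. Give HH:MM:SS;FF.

Each 10-minute DF block holds 10 × 60 × 30 − 9 × 2 = 17982 frames. 379 ÷ 17982 → 0 full blocks, remainder 379.
Within the partial block the first minute is 1800 frames and each further minute 1798, so 0 further minute boundaries passed. Total skipped labels = 18 × 0 + 2 × 0 = 0.
Non-drop label index = 379 + 0 = 379; at 30 labels/s that is 00:00:12:19, i.e. DF 00:00:12;19.

00:00:12;19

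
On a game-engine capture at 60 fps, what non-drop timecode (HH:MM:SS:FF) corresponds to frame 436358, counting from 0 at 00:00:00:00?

02:01:12:38

436358 ÷ 60 = 7272 full seconds, remainder 38 frames.
7272 s = 2 h 1 min 12 s.
Timecode: 02:01:12:38.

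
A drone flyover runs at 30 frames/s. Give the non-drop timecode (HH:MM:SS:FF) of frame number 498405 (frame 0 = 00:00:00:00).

04:36:53:15

498405 ÷ 30 = 16613 full seconds, remainder 15 frames.
16613 s = 4 h 36 min 53 s.
Timecode: 04:36:53:15.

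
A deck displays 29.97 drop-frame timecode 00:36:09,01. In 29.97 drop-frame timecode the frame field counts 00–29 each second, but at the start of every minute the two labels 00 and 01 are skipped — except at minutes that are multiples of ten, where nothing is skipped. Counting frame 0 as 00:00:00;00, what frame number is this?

As if non-drop at 30 labels/s: (0 × 3600 + 36 × 60 + 9) × 30 + 1 = 65071.
Minute boundaries passed: 36; those not divisible by 10: 36 − 3 = 33; dropped labels = 2 × 33 = 66.
Actual frame index = 65071 − 66 = 65005.

65005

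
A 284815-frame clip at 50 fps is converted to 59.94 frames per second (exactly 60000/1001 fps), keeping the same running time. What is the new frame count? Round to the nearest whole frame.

341437 frames

Frames at target rate = 284815 × (60000/1001) / (50) = 341778000/1001 ≈ 341436.563.
Nearest whole frame: 341437.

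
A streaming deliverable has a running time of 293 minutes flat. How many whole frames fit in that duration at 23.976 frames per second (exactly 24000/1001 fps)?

421498 frames

293 min = 17580 s.
Frames = 17580 × 24000/1001 = 421920000/1001 ≈ 421498.5015.
Complete frames: 421498.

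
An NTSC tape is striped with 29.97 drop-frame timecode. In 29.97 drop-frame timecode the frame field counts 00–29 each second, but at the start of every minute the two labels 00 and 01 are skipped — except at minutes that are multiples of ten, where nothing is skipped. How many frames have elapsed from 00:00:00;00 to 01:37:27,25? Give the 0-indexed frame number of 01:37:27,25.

175259

As if non-drop at 30 labels/s: (1 × 3600 + 37 × 60 + 27) × 30 + 25 = 175435.
Minute boundaries passed: 97; those not divisible by 10: 97 − 9 = 88; dropped labels = 2 × 88 = 176.
Actual frame index = 175435 − 176 = 175259.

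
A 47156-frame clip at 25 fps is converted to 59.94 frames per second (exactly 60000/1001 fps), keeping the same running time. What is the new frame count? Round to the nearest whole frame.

Frames at target rate = 47156 × (60000/1001) / (25) = 113174400/1001 ≈ 113061.339.
Nearest whole frame: 113061.

113061 frames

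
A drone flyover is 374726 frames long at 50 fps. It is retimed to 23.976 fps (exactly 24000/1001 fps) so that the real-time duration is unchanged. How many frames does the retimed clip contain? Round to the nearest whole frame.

Frames at target rate = 374726 × (24000/1001) / (50) = 16351680/91 ≈ 179688.791.
Nearest whole frame: 179689.

179689 frames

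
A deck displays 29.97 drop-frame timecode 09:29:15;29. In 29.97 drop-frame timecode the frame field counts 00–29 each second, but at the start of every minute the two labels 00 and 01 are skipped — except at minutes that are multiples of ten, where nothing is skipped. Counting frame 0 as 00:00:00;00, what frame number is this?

Complete 10-minute blocks: 56, each 17982 frames → 1006992.
Remaining 9 whole minutes in the current block: 1800 + 8 × 1798 = 16184 frames.
Within the current minute: 15 × 30 + 29 − 2 = 477 (labels ;00/;01 skipped at this minute). Total = 1006992 + 16184 + 477 = 1023653.

1023653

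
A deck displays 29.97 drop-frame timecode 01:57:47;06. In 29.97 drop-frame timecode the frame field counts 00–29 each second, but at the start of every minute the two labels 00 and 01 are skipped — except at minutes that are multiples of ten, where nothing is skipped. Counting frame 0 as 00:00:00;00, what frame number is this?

211804

As if non-drop at 30 labels/s: (1 × 3600 + 57 × 60 + 47) × 30 + 6 = 212016.
Minute boundaries passed: 117; those not divisible by 10: 117 − 11 = 106; dropped labels = 2 × 106 = 212.
Actual frame index = 212016 − 212 = 211804.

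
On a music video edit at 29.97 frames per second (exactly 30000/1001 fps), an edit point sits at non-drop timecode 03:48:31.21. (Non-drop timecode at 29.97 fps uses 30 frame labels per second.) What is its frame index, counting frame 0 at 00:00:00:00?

Total seconds to the label: (3 × 3600 + 48 × 60 + 31) = 13711.
Frame index = 13711 × 30 + 21 = 411351.

frame 411351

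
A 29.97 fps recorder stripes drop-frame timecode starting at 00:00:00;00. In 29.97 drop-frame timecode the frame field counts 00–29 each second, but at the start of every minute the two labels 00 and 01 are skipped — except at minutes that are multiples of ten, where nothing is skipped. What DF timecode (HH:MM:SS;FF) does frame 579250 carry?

Ten DF minutes hold 17982 frames, so frame 579250 lies in block 32 (frames 575424–593405) with 3826 frames into that block.
The block's first minute is 1800 frames and the rest 1798 each; 3826 frames reaches minute 2, so 32 × 18 + 2 × 2 = 580 labels have been skipped so far.
Adding those back, label number 579250 + 580 = 579830 at 30 labels/s is 19327 s + 20 f = 5 h 22 min 7 s frame 20, i.e. 05:22:07;20.

05:22:07;20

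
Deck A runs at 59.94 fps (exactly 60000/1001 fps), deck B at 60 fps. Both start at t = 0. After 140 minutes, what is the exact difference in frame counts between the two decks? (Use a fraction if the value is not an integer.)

140 min = 8400 s.
A emits 60000/1001 × 8400 = 72000000/143 frames; B emits 60 × 8400 = 504000.
Difference = 72000/143 frames (≈ 503.4965); B is ahead of A.

72000/143 frames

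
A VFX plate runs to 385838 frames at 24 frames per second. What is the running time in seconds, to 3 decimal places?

16076.583 seconds

Running time = 385838 × 1/24 = 192919/12 s ≈ 16076.583 s.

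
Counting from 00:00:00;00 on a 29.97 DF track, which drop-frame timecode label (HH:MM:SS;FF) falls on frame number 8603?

Ten DF minutes hold 17982 frames, so frame 8603 lies in block 0 (frames 0–17981) with 8603 frames into that block.
The block's first minute is 1800 frames and the rest 1798 each; 8603 frames reaches minute 4, so 0 × 18 + 4 × 2 = 8 labels have been skipped so far.
Adding those back, label number 8603 + 8 = 8611 at 30 labels/s is 287 s + 1 f = 0 h 4 min 47 s frame 1, i.e. 00:04:47;01.

00:04:47;01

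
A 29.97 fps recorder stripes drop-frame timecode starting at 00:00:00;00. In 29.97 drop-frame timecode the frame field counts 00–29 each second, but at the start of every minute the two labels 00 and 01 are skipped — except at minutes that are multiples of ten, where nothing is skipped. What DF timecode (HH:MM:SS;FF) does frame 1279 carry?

00:00:42;19

Each 10-minute DF block holds 10 × 60 × 30 − 9 × 2 = 17982 frames. 1279 ÷ 17982 → 0 full blocks, remainder 1279.
Within the partial block the first minute is 1800 frames and each further minute 1798, so 0 further minute boundaries passed. Total skipped labels = 18 × 0 + 2 × 0 = 0.
Non-drop label index = 1279 + 0 = 1279; at 30 labels/s that is 00:00:42:19, i.e. DF 00:00:42;19.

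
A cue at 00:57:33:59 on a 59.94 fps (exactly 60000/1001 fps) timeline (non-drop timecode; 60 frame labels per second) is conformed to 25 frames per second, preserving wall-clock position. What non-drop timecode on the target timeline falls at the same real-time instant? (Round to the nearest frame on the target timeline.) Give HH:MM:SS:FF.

Source frame index: (0×3600 + 57×60 + 33) × 60 + 59 = 207239.
Real time: 207239 / (60000/1001) = 207446239/60000 s.
Target frame: (207446239/60000) × (25) = 207446239/2400 ≈ 86435.933 → 86436.
At 25 labels/s: frame 86436 → 00:57:37:11.

00:57:37:11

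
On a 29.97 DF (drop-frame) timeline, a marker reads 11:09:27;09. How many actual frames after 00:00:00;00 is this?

1203813

Complete 10-minute blocks: 66, each 17982 frames → 1186812.
Remaining 9 whole minutes in the current block: 1800 + 8 × 1798 = 16184 frames.
Within the current minute: 27 × 30 + 9 − 2 = 817 (labels ;00/;01 skipped at this minute). Total = 1186812 + 16184 + 817 = 1203813.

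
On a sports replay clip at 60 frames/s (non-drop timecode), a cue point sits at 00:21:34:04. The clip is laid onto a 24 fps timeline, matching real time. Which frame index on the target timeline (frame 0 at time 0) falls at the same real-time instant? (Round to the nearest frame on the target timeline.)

Source frame index: (0×3600 + 21×60 + 34) × 60 + 4 = 77644.
Real time: 77644 / (60) = 19411/15 s.
Target frame: (19411/15) × (24) = 155288/5 ≈ 31057.600 → 31058.

frame 31058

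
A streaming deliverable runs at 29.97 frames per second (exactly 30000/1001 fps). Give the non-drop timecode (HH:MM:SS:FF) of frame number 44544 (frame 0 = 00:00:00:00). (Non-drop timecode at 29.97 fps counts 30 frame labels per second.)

44544 ÷ 30 = 1484 full seconds, remainder 24 frames.
1484 s = 0 h 24 min 44 s.
Timecode: 00:24:44:24.

00:24:44:24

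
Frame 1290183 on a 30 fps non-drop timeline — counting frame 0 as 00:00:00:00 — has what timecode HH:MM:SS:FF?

1290183 ÷ 30 = 43006 full seconds, remainder 3 frames.
43006 s = 11 h 56 min 46 s.
Timecode: 11:56:46:03.

11:56:46:03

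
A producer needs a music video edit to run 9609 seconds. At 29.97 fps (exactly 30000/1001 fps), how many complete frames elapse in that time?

287982 frames

Frames = 9609 × 30000/1001 = 288270000/1001 ≈ 287982.0180.
Complete frames: 287982.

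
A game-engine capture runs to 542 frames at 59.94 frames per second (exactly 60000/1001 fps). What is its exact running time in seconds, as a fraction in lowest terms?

271271/30000 seconds

Running time = 542 ÷ (60000/1001) = 542 × 1001/60000 = 271271/30000 s.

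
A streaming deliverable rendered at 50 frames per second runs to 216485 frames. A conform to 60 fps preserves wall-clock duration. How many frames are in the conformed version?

Target frames = source frames × (target rate / source rate) = 216485 × (60)/(50) = 216485 × 6/5 = 259782.

259782 frames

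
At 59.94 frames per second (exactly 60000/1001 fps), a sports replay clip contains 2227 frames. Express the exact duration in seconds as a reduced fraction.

2229227/60000 seconds

Running time = 2227 ÷ (60000/1001) = 2227 × 1001/60000 = 2229227/60000 s.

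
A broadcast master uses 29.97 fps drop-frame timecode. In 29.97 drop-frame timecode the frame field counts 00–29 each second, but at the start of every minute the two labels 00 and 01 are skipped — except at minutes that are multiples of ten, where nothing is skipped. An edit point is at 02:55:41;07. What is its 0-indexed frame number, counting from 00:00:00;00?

As if non-drop at 30 labels/s: (2 × 3600 + 55 × 60 + 41) × 30 + 7 = 316237.
Minute boundaries passed: 175; those not divisible by 10: 175 − 17 = 158; dropped labels = 2 × 158 = 316.
Actual frame index = 316237 − 316 = 315921.

315921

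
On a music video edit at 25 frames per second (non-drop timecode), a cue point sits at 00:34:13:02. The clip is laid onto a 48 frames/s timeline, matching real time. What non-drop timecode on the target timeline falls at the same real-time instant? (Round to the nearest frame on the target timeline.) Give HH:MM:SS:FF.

Source frame index: (0×3600 + 34×60 + 13) × 25 + 2 = 51327.
Real time: 51327 / (25) = 51327/25 s.
Target frame: (51327/25) × (48) = 2463696/25 ≈ 98547.840 → 98548.
At 48 labels/s: frame 98548 → 00:34:13:04.

00:34:13:04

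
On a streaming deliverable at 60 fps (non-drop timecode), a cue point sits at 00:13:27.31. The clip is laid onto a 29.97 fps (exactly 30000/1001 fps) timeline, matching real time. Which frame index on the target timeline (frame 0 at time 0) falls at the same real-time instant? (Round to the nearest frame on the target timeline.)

Source frame index: (0×3600 + 13×60 + 27) × 60 + 31 = 48451.
Real time: 48451 / (60) = 48451/60 s.
Target frame: (48451/60) × (30000/1001) = 1863500/77 ≈ 24201.299 → 24201.

frame 24201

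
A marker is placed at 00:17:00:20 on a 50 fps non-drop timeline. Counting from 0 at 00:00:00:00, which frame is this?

Total seconds to the label: (0 × 3600 + 17 × 60 + 0) = 1020.
Frame index = 1020 × 50 + 20 = 51020.

frame 51020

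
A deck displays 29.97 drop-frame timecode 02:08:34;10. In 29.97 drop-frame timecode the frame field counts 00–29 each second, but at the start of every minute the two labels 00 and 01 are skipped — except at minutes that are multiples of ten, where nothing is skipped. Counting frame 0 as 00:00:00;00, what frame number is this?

As if non-drop at 30 labels/s: (2 × 3600 + 8 × 60 + 34) × 30 + 10 = 231430.
Minute boundaries passed: 128; those not divisible by 10: 128 − 12 = 116; dropped labels = 2 × 116 = 232.
Actual frame index = 231430 − 232 = 231198.

231198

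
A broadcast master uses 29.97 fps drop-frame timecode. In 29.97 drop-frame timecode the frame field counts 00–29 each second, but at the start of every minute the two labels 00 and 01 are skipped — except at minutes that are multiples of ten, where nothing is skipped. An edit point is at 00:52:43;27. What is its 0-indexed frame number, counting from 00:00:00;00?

94823

As if non-drop at 30 labels/s: (0 × 3600 + 52 × 60 + 43) × 30 + 27 = 94917.
Minute boundaries passed: 52; those not divisible by 10: 52 − 5 = 47; dropped labels = 2 × 47 = 94.
Actual frame index = 94917 − 94 = 94823.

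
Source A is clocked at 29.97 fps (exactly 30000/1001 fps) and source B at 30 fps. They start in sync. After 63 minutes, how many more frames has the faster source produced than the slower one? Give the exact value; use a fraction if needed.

16200/143 frames

63 min = 3780 s.
A emits 30000/1001 × 3780 = 16200000/143 frames; B emits 30 × 3780 = 113400.
Difference = 16200/143 frames (≈ 113.2867); B is ahead of A.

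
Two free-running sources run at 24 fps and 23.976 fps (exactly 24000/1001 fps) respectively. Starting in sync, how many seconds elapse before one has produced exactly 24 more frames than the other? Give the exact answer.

The gap grows by |24000/1001 − 24| = 24/1001 frames per second.
Time for a 24-frame gap: 24 ÷ (24/1001) = 1001 s.

1001 seconds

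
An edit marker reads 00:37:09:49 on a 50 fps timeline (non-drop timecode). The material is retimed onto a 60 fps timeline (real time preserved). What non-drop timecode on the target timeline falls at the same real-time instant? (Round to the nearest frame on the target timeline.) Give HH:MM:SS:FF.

00:37:09:59

Source frame index: (0×3600 + 37×60 + 9) × 50 + 49 = 111499.
Real time: 111499 / (50) = 111499/50 s.
Target frame: (111499/50) × (60) = 668994/5 ≈ 133798.800 → 133799.
At 60 labels/s: frame 133799 → 00:37:09:59.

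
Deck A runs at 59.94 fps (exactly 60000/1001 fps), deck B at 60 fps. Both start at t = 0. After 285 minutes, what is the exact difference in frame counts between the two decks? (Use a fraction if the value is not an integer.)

1026000/1001 frames

285 min = 17100 s.
A emits 60000/1001 × 17100 = 1026000000/1001 frames; B emits 60 × 17100 = 1026000.
Difference = 1026000/1001 frames (≈ 1024.9750); B is ahead of A.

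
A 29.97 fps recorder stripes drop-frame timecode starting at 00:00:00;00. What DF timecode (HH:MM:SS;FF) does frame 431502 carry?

03:59:57;24

Ten DF minutes hold 17982 frames, so frame 431502 lies in block 23 (frames 413586–431567) with 17916 frames into that block.
The block's first minute is 1800 frames and the rest 1798 each; 17916 frames reaches minute 9, so 23 × 18 + 9 × 2 = 432 labels have been skipped so far.
Adding those back, label number 431502 + 432 = 431934 at 30 labels/s is 14397 s + 24 f = 3 h 59 min 57 s frame 24, i.e. 03:59:57;24.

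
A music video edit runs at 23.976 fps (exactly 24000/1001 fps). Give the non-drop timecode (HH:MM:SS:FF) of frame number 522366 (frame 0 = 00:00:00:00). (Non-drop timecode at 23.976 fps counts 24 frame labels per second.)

06:02:45:06

522366 ÷ 24 = 21765 full seconds, remainder 6 frames.
21765 s = 6 h 2 min 45 s.
Timecode: 06:02:45:06.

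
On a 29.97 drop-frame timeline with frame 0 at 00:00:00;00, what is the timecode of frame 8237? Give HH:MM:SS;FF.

00:04:34;25

Each 10-minute DF block holds 10 × 60 × 30 − 9 × 2 = 17982 frames. 8237 ÷ 17982 → 0 full blocks, remainder 8237.
Within the partial block the first minute is 1800 frames and each further minute 1798, so 4 further minute boundaries passed. Total skipped labels = 18 × 0 + 2 × 4 = 8.
Non-drop label index = 8237 + 8 = 8245; at 30 labels/s that is 00:04:34:25, i.e. DF 00:04:34;25.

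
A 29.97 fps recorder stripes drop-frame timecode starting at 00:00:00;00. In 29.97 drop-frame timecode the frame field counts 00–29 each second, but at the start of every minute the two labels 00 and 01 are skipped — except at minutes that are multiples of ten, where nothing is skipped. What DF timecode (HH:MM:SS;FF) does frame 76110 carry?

Each 10-minute DF block holds 10 × 60 × 30 − 9 × 2 = 17982 frames. 76110 ÷ 17982 → 4 full blocks, remainder 4182.
Within the partial block the first minute is 1800 frames and each further minute 1798, so 2 further minute boundaries passed. Total skipped labels = 18 × 4 + 2 × 2 = 76.
Non-drop label index = 76110 + 76 = 76186; at 30 labels/s that is 00:42:19:16, i.e. DF 00:42:19;16.

00:42:19;16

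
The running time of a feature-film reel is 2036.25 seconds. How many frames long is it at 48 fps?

Frames = 2036.25 × 48 = 97740.

97740 frames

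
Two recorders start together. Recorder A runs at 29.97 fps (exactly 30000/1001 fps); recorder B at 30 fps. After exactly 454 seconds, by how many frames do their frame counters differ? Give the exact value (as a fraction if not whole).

A emits 30000/1001 × 454 = 13620000/1001 frames; B emits 30 × 454 = 13620.
Difference = 13620/1001 frames (≈ 13.6064); B is ahead of A.

13620/1001 frames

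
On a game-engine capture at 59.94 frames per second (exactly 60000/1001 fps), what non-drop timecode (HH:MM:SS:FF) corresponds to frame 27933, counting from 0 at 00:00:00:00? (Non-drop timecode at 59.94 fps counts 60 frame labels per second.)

00:07:45:33

27933 ÷ 60 = 465 full seconds, remainder 33 frames.
465 s = 0 h 7 min 45 s.
Timecode: 00:07:45:33.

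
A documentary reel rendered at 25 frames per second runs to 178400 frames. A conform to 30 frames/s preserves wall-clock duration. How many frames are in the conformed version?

Target frames = source frames × (target rate / source rate) = 178400 × (30)/(25) = 178400 × 6/5 = 214080.

214080 frames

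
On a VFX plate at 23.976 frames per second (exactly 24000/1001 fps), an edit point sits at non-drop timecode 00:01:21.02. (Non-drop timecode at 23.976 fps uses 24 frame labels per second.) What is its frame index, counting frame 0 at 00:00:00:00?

Total seconds to the label: (0 × 3600 + 1 × 60 + 21) = 81.
Frame index = 81 × 24 + 2 = 1946.

1946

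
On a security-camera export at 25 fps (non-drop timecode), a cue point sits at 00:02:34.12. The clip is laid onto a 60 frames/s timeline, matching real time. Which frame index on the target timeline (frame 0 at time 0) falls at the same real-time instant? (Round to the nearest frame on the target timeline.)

frame 9269

Source frame index: (0×3600 + 2×60 + 34) × 25 + 12 = 3862.
Real time: 3862 / (25) = 3862/25 s.
Target frame: (3862/25) × (60) = 46344/5 ≈ 9268.800 → 9269.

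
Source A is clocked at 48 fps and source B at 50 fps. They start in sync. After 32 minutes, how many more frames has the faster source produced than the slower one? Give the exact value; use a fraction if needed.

32 min = 1920 s.
A emits 48 × 1920 = 92160 frames; B emits 50 × 1920 = 96000.
Difference = 3840 frames; B is ahead of A.

3840 frames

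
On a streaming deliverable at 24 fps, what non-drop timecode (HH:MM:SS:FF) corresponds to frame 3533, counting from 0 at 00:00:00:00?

3533 ÷ 24 = 147 full seconds, remainder 5 frames.
147 s = 0 h 2 min 27 s.
Timecode: 00:02:27:05.

00:02:27:05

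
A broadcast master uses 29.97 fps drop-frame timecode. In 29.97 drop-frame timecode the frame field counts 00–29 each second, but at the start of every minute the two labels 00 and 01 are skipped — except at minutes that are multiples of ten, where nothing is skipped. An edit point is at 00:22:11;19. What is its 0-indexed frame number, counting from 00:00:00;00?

39909

Complete 10-minute blocks: 2, each 17982 frames → 35964.
Remaining 2 whole minutes in the current block: 1800 + 1 × 1798 = 3598 frames.
Within the current minute: 11 × 30 + 19 − 2 = 347 (labels ;00/;01 skipped at this minute). Total = 35964 + 3598 + 347 = 39909.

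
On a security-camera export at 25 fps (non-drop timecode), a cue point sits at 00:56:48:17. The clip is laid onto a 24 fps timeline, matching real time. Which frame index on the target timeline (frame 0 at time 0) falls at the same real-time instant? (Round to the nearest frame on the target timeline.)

frame 81808

Source frame index: (0×3600 + 56×60 + 48) × 25 + 17 = 85217.
Real time: 85217 / (25) = 85217/25 s.
Target frame: (85217/25) × (24) = 2045208/25 ≈ 81808.320 → 81808.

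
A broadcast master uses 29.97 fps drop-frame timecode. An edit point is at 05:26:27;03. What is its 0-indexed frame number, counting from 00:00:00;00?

As if non-drop at 30 labels/s: (5 × 3600 + 26 × 60 + 27) × 30 + 3 = 587613.
Minute boundaries passed: 326; those not divisible by 10: 326 − 32 = 294; dropped labels = 2 × 294 = 588.
Actual frame index = 587613 − 588 = 587025.

587025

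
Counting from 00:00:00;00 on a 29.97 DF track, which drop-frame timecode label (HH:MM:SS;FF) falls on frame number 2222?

00:01:14;04

Each 10-minute DF block holds 10 × 60 × 30 − 9 × 2 = 17982 frames. 2222 ÷ 17982 → 0 full blocks, remainder 2222.
Within the partial block the first minute is 1800 frames and each further minute 1798, so 1 further minute boundary passed. Total skipped labels = 18 × 0 + 2 × 1 = 2.
Non-drop label index = 2222 + 2 = 2224; at 30 labels/s that is 00:01:14:04, i.e. DF 00:01:14;04.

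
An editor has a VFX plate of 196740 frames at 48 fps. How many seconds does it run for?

Running time = 196740 / (48) = 4098.75 s.

4098.75 seconds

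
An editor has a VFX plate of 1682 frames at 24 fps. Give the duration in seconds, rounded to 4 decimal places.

70.0833 seconds

Running time = 1682 × 1/24 = 841/12 s ≈ 70.0833 s.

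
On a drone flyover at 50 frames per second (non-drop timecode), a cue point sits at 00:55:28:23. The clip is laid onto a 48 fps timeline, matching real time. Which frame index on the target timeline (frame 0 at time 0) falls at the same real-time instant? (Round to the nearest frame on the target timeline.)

frame 159766

Source frame index: (0×3600 + 55×60 + 28) × 50 + 23 = 166423.
Real time: 166423 / (50) = 166423/50 s.
Target frame: (166423/50) × (48) = 3994152/25 ≈ 159766.080 → 159766.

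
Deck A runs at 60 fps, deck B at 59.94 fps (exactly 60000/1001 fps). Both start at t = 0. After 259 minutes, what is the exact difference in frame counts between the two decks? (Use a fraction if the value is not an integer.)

133200/143 frames

259 min = 15540 s.
A emits 60 × 15540 = 932400 frames; B emits 60000/1001 × 15540 = 133200000/143.
Difference = 133200/143 frames (≈ 931.4685); B is behind A.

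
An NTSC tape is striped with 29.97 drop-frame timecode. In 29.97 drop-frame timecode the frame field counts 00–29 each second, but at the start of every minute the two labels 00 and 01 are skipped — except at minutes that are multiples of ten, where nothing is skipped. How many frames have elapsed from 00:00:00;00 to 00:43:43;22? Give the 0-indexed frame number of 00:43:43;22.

78634

As if non-drop at 30 labels/s: (0 × 3600 + 43 × 60 + 43) × 30 + 22 = 78712.
Minute boundaries passed: 43; those not divisible by 10: 43 − 4 = 39; dropped labels = 2 × 39 = 78.
Actual frame index = 78712 − 78 = 78634.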